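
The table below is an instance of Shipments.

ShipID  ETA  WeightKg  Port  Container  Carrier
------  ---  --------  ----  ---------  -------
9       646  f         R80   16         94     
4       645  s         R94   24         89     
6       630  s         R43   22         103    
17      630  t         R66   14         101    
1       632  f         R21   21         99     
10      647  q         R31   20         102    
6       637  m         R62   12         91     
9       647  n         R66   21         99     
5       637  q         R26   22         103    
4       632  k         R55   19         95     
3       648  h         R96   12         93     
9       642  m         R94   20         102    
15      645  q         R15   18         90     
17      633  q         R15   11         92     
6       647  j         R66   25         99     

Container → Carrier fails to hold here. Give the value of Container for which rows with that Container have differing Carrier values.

12

Container=16: 1 row → Carrier = 94 ✓
Container=24: 1 row → Carrier = 89 ✓
Container=22: 2 rows → Carrier = 103, 103 ✓
Container=14: 1 row → Carrier = 101 ✓
Container=21: 2 rows → Carrier = 99, 99 ✓
Container=20: 2 rows → Carrier = 102, 102 ✓
Container=12: 2 rows → Carrier takes values {91, 93} — violation
Container=19: 1 row → Carrier = 95 ✓
Container=18: 1 row → Carrier = 90 ✓
Container=11: 1 row → Carrier = 92 ✓
Container=25: 1 row → Carrier = 99 ✓
The only Container value with inconsistent Carrier is Container=12.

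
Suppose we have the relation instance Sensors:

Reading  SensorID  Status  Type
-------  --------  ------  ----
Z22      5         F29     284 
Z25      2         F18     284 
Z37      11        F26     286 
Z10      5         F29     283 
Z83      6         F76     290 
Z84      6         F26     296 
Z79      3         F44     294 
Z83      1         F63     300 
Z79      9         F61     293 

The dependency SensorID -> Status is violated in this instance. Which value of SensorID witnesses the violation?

SensorID=5: 2 rows → Status = F29, F29 ✓
SensorID=2: 1 row → Status = F18 ✓
SensorID=11: 1 row → Status = F26 ✓
SensorID=6: 2 rows → Status takes values {F76, F26} — violation
SensorID=3: 1 row → Status = F44 ✓
SensorID=1: 1 row → Status = F63 ✓
SensorID=9: 1 row → Status = F61 ✓
The only SensorID value with inconsistent Status is SensorID=6.

6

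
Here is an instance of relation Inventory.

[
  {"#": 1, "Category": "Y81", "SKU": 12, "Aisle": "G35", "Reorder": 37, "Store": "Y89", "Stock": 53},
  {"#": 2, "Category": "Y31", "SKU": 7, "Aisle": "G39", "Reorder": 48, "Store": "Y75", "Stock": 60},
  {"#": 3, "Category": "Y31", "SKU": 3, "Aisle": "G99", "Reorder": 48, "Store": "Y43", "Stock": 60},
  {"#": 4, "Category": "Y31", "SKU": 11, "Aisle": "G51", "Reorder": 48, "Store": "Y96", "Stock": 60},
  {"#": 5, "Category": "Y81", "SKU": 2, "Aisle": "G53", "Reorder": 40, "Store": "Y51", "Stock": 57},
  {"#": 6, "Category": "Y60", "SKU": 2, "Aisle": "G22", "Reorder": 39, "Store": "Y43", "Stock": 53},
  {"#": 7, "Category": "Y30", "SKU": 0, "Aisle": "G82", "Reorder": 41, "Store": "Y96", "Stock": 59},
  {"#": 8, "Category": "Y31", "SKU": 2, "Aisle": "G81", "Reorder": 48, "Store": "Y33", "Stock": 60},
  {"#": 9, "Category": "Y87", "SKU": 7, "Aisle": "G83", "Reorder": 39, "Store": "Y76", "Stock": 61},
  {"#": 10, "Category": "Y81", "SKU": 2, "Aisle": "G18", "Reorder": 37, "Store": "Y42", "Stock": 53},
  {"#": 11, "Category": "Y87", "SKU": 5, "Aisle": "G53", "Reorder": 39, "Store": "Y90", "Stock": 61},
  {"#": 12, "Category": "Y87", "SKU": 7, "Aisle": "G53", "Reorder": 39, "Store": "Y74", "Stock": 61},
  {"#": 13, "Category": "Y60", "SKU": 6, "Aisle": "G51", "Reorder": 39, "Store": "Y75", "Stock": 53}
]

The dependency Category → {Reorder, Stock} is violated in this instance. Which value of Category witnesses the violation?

Category=Y81: rows 1, 5, 10 → {Reorder,Stock} takes values {(37, 53), (40, 57)} — violation
Category=Y31: rows 2, 3, 4, 8 → {Reorder,Stock} = (48, 60), (48, 60), (48, 60), (48, 60) ✓
Category=Y60: rows 6, 13 → {Reorder,Stock} = (39, 53), (39, 53) ✓
Category=Y30: row 7 → {Reorder,Stock} = (41, 59) ✓
Category=Y87: rows 9, 11, 12 → {Reorder,Stock} = (39, 61), (39, 61), (39, 61) ✓
The only Category value with inconsistent RHS is Category=Y81.

Y81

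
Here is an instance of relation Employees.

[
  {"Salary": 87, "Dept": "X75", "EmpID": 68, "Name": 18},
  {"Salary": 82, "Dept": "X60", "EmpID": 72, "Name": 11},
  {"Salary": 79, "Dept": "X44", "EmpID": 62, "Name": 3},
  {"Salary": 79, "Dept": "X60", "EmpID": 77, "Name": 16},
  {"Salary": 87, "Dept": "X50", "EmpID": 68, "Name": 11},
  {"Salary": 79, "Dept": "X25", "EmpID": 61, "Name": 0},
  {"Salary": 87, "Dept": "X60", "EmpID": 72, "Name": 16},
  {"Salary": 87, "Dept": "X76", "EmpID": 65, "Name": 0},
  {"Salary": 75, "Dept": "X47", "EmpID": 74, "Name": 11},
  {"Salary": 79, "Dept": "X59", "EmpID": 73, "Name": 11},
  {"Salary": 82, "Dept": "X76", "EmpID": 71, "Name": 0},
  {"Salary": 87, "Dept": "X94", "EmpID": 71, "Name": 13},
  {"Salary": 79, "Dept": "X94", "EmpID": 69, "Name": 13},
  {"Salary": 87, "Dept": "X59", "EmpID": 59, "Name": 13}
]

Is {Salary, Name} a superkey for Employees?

Two distinct rows share (Salary=87, Name=13), so {Salary, Name} does not determine every attribute — not a superkey.

No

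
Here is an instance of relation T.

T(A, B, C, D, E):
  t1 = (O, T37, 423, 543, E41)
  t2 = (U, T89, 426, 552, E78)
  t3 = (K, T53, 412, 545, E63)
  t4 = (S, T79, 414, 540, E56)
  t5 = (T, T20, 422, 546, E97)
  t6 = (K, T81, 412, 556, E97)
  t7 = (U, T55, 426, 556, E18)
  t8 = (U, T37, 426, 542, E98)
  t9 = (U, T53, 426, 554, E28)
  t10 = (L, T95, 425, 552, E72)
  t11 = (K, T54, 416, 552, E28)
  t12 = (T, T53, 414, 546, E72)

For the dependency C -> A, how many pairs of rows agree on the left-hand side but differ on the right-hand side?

C=426: all 4 rows agree on A — 0 pairs.
C=412: all 2 rows agree on A — 0 pairs.
C=414: violating pairs (4,12) — 1 pair.

1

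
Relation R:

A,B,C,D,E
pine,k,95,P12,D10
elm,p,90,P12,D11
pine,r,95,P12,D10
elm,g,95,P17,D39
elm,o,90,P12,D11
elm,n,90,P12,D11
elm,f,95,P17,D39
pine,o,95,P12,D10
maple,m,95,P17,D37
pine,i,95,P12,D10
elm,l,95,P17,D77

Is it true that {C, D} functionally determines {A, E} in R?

No

(C=95, D=P12): 4 rows → {A,E} = (pine, D10), (pine, D10), (pine, D10), (pine, D10) ✓
(C=90, D=P12): 3 rows → {A,E} = (elm, D11), (elm, D11), (elm, D11) ✓
(C=95, D=P17): 4 rows → {A,E} takes values {(elm, D39), (maple, D37), (elm, D77)} — violation
Two rows agree on {C, D} but differ on {A, E}, so {C, D} → {A, E} does not hold.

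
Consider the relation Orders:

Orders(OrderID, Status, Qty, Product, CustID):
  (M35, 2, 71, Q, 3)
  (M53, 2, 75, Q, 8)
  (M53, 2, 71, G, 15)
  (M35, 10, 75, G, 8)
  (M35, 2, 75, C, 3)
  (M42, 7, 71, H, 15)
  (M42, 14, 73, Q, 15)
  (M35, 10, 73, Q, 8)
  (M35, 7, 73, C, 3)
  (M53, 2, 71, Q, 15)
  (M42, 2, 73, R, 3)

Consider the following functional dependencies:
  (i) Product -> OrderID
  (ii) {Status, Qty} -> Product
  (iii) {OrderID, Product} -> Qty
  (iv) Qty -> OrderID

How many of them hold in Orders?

(i) Product -> OrderID: Product=Q: 5 rows → OrderID takes values {M35, M53, M42} — violation; Product=G: 2 rows → OrderID takes values {M53, M35} — violation — fails.
(ii) {Status, Qty} -> Product: (Status=2, Qty=71): 3 rows → Product takes values {Q, G} — violation; (Status=2, Qty=75): 2 rows → Product takes values {Q, C} — violation — fails.
(iii) {OrderID, Product} -> Qty: (OrderID=M35, Product=Q): 2 rows → Qty takes values {71, 73} — violation; (OrderID=M53, Product=Q): 2 rows → Qty takes values {75, 71} — violation; (OrderID=M35, Product=C): 2 rows → Qty takes values {75, 73} — violation — fails.
(iv) Qty -> OrderID: Qty=71: 4 rows → OrderID takes values {M35, M53, M42} — violation; Qty=75: 3 rows → OrderID takes values {M53, M35} — violation; Qty=73: 4 rows → OrderID takes values {M42, M35} — violation — fails.
None of the 4 dependencies hold.

0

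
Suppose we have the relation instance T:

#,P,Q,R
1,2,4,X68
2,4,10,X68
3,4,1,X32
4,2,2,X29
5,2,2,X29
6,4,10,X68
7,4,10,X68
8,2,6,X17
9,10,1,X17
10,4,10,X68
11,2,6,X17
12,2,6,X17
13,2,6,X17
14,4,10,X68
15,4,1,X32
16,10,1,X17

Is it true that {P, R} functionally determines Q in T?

Yes

(P=2, R=X68): row 1 → Q = 4 ✓
(P=4, R=X68): rows 2, 6, 7, 10, 14 → Q = 10, 10, 10, 10, 10 ✓
(P=4, R=X32): rows 3, 15 → Q = 1, 1 ✓
(P=2, R=X29): rows 4, 5 → Q = 2, 2 ✓
(P=2, R=X17): rows 8, 11, 12, 13 → Q = 6, 6, 6, 6 ✓
(P=10, R=X17): rows 9, 16 → Q = 1, 1 ✓
Every {P, R} value is associated with a single Q value, so {P, R} -> Q holds.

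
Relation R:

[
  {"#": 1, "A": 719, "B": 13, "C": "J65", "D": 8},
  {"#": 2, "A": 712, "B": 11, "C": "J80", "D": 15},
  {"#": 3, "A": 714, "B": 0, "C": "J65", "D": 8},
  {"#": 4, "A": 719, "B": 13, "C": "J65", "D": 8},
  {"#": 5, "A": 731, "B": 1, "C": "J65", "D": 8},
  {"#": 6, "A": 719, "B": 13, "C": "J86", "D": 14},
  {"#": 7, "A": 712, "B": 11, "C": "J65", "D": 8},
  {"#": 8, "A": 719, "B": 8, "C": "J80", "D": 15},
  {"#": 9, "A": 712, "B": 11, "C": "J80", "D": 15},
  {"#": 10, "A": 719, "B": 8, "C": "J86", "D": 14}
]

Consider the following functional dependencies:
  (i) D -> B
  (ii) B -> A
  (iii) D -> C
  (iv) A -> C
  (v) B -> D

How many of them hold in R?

2

(i) D -> B: D=8: rows 1, 3, 4, 5, 7 → B takes values {13, 0, 1, 11} — violation; D=15: rows 2, 8, 9 → B takes values {11, 8} — violation; D=14: rows 6, 10 → B takes values {13, 8} — violation — fails.
(ii) B -> A: every LHS value maps to a single RHS value — holds.
(iii) D -> C: every LHS value maps to a single RHS value — holds.
(iv) A -> C: A=719: rows 1, 4, 6, 8, 10 → C takes values {J65, J86, J80} — violation; A=712: rows 2, 7, 9 → C takes values {J80, J65} — violation — fails.
(v) B -> D: B=13: rows 1, 4, 6 → D takes values {8, 14} — violation; B=11: rows 2, 7, 9 → D takes values {15, 8} — violation; B=8: rows 8, 10 → D takes values {15, 14} — violation — fails.
2 of the 5 dependencies hold.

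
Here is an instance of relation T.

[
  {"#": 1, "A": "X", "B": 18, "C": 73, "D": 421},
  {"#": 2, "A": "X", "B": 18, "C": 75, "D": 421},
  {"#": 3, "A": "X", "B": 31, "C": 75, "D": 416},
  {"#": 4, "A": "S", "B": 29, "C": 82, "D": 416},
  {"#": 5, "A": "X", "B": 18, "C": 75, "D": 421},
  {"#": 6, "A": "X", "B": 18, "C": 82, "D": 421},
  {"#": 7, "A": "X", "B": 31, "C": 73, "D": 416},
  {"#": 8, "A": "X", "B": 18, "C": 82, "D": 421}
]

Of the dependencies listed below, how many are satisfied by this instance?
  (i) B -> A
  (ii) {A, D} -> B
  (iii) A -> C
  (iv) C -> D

2

(i) B -> A: every LHS value maps to a single RHS value — holds.
(ii) {A, D} -> B: every LHS value maps to a single RHS value — holds.
(iii) A -> C: A=X: rows 1, 2, 3, 5, 6, 7, 8 → C takes values {73, 75, 82} — violation — fails.
(iv) C -> D: C=73: rows 1, 7 → D takes values {421, 416} — violation; C=75: rows 2, 3, 5 → D takes values {421, 416} — violation; C=82: rows 4, 6, 8 → D takes values {416, 421} — violation — fails.
2 of the 4 dependencies hold.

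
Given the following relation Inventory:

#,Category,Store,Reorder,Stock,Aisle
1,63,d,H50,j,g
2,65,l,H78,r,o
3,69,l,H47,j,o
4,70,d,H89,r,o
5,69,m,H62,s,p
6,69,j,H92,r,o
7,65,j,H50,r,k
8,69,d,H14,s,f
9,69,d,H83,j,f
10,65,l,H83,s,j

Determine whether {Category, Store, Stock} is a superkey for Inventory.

All 10 rows have distinct {Category, Store, Stock} values, so {Category, Store, Stock} → (all attributes) holds and {Category, Store, Stock} is a superkey.

Yes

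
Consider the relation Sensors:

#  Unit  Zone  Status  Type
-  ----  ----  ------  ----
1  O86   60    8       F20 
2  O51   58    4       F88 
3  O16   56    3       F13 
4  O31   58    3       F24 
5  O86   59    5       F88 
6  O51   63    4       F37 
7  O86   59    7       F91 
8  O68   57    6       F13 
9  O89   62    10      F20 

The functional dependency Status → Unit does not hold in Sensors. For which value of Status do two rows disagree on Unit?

3

Status=8: row 1 → Unit = O86 ✓
Status=4: rows 2, 6 → Unit = O51, O51 ✓
Status=3: rows 3, 4 → Unit takes values {O16, O31} — violation
Status=5: row 5 → Unit = O86 ✓
Status=7: row 7 → Unit = O86 ✓
Status=6: row 8 → Unit = O68 ✓
Status=10: row 9 → Unit = O89 ✓
The only Status value with inconsistent Unit is Status=3.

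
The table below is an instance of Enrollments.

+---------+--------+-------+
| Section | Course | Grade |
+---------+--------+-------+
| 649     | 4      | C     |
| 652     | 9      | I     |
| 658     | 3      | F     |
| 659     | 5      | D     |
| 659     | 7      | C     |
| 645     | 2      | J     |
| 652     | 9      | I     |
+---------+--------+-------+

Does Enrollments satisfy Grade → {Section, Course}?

Grade=C: 2 rows → {Section,Course} takes values {(649, 4), (659, 7)} — violation
Grade=I: 2 rows → {Section,Course} = (652, 9), (652, 9) ✓
Grade=F: 1 row → {Section,Course} = (658, 3) ✓
Grade=D: 1 row → {Section,Course} = (659, 5) ✓
Grade=J: 1 row → {Section,Course} = (645, 2) ✓
Two rows agree on Grade but differ on {Section, Course}, so Grade → {Section, Course} does not hold.

No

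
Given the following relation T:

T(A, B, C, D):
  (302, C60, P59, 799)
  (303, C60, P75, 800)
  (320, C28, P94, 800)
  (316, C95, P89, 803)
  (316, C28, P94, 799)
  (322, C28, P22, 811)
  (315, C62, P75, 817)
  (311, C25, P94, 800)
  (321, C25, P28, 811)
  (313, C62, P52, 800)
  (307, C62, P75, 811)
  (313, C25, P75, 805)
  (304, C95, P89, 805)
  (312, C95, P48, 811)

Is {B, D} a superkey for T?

Yes

All 14 rows have distinct {B, D} values, so {B, D} → (all attributes) holds and {B, D} is a superkey.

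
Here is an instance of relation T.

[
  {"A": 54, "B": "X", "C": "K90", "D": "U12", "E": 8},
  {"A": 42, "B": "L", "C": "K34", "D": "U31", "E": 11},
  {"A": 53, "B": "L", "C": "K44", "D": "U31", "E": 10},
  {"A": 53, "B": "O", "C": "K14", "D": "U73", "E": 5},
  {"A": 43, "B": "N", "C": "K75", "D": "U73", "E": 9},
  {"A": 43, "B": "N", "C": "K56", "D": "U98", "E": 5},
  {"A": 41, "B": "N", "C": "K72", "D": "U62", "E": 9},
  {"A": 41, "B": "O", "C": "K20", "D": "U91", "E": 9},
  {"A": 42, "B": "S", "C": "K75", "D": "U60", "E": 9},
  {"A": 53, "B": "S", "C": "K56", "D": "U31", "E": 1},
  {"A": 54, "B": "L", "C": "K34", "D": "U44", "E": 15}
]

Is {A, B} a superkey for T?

No

Two distinct rows share (A=43, B=N), so {A, B} does not determine every attribute — not a superkey.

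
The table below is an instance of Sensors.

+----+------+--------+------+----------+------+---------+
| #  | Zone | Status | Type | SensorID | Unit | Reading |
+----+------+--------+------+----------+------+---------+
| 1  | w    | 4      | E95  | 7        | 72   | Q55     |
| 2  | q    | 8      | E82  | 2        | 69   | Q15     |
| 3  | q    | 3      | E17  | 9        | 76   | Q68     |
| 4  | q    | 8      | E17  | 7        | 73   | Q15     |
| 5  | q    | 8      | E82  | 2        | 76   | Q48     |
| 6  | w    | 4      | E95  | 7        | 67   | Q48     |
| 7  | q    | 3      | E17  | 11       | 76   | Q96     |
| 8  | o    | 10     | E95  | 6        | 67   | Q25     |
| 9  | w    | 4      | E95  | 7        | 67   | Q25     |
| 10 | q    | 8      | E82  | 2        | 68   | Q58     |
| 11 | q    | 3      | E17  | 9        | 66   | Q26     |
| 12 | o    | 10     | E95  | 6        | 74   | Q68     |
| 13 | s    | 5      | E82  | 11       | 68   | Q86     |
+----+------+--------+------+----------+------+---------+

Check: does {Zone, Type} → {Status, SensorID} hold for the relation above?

No

(Zone=w, Type=E95): rows 1, 6, 9 → {Status,SensorID} = (4, 7), (4, 7), (4, 7) ✓
(Zone=q, Type=E82): rows 2, 5, 10 → {Status,SensorID} = (8, 2), (8, 2), (8, 2) ✓
(Zone=q, Type=E17): rows 3, 4, 7, 11 → {Status,SensorID} takes values {(3, 9), (8, 7), (3, 11)} — violation
(Zone=o, Type=E95): rows 8, 12 → {Status,SensorID} = (10, 6), (10, 6) ✓
(Zone=s, Type=E82): row 13 → {Status,SensorID} = (5, 11) ✓
Two rows agree on {Zone, Type} but differ on {Status, SensorID}, so {Zone, Type} → {Status, SensorID} does not hold.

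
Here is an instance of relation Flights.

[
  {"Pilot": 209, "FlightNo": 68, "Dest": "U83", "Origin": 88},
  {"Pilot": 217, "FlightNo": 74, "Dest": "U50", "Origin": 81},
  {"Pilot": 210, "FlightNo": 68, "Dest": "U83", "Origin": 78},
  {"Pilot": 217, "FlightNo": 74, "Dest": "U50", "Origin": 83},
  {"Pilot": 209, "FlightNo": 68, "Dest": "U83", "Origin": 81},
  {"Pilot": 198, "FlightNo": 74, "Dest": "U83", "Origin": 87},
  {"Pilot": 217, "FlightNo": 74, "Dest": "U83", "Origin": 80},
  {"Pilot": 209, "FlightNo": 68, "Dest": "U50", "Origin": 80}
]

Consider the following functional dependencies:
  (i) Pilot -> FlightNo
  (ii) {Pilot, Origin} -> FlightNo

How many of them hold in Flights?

2

(i) Pilot -> FlightNo: every LHS value maps to a single RHS value — holds.
(ii) {Pilot, Origin} -> FlightNo: every LHS value maps to a single RHS value — holds.
2 of the 2 dependencies hold.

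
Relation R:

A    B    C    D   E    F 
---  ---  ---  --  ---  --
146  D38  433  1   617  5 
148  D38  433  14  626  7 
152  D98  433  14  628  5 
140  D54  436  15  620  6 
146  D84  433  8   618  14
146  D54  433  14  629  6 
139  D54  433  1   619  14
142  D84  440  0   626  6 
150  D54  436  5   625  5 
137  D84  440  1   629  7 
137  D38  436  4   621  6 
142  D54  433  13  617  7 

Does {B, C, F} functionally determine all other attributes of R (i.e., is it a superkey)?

All 12 rows have distinct {B, C, F} values, so {B, C, F} → (all attributes) holds and {B, C, F} is a superkey.

Yes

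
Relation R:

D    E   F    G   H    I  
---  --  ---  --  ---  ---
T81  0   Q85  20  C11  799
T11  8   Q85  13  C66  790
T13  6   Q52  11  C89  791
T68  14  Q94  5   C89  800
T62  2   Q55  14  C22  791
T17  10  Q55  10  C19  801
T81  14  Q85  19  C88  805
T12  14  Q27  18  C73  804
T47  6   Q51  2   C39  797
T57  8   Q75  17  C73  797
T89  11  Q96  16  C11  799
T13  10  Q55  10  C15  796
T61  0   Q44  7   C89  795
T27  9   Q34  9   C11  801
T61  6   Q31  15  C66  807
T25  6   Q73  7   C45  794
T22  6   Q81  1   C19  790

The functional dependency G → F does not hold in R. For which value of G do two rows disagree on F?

G=20: 1 row → F = Q85 ✓
G=13: 1 row → F = Q85 ✓
G=11: 1 row → F = Q52 ✓
G=5: 1 row → F = Q94 ✓
G=14: 1 row → F = Q55 ✓
G=10: 2 rows → F = Q55, Q55 ✓
G=19: 1 row → F = Q85 ✓
G=18: 1 row → F = Q27 ✓
G=2: 1 row → F = Q51 ✓
G=17: 1 row → F = Q75 ✓
G=16: 1 row → F = Q96 ✓
G=7: 2 rows → F takes values {Q44, Q73} — violation
G=9: 1 row → F = Q34 ✓
G=15: 1 row → F = Q31 ✓
G=1: 1 row → F = Q81 ✓
The only G value with inconsistent F is G=7.

7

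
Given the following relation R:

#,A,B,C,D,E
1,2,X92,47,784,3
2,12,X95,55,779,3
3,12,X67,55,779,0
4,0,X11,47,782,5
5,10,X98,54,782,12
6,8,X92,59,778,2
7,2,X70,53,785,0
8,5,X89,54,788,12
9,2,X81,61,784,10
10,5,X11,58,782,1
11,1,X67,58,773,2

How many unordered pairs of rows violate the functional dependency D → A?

D=784: all 2 rows agree on A — 0 pairs.
D=779: all 2 rows agree on A — 0 pairs.
D=782: violating pairs (4,5), (4,10), (5,10) — 3 pairs.

3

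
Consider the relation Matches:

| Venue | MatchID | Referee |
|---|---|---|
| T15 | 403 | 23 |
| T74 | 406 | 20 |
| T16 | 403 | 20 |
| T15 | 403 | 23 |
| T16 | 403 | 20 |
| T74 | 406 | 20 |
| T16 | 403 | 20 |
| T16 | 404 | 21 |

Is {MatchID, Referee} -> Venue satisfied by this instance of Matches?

(MatchID=403, Referee=23): 2 rows → Venue = T15, T15 ✓
(MatchID=406, Referee=20): 2 rows → Venue = T74, T74 ✓
(MatchID=403, Referee=20): 3 rows → Venue = T16, T16, T16 ✓
(MatchID=404, Referee=21): 1 row → Venue = T16 ✓
Every {MatchID, Referee} value is associated with a single Venue value, so {MatchID, Referee} -> Venue holds.

Yes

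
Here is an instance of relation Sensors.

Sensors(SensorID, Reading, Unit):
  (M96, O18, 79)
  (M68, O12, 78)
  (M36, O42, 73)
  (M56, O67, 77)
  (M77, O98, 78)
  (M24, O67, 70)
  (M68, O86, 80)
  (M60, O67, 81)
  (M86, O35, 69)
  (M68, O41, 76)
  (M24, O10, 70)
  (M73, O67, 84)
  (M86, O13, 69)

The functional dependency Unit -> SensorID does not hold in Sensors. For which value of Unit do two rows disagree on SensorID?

Unit=79: 1 row → SensorID = M96 ✓
Unit=78: 2 rows → SensorID takes values {M68, M77} — violation
Unit=73: 1 row → SensorID = M36 ✓
Unit=77: 1 row → SensorID = M56 ✓
Unit=70: 2 rows → SensorID = M24, M24 ✓
Unit=80: 1 row → SensorID = M68 ✓
Unit=81: 1 row → SensorID = M60 ✓
Unit=69: 2 rows → SensorID = M86, M86 ✓
Unit=76: 1 row → SensorID = M68 ✓
Unit=84: 1 row → SensorID = M73 ✓
The only Unit value with inconsistent SensorID is Unit=78.

78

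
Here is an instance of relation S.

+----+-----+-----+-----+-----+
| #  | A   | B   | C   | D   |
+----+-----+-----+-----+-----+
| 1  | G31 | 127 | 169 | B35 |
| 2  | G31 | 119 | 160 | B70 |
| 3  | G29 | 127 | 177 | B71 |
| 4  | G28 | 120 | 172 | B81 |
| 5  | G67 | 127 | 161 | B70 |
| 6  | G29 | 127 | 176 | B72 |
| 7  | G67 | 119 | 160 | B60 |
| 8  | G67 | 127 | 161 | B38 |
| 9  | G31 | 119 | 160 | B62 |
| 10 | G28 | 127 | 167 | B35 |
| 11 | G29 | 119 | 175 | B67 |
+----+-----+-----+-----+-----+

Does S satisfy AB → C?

No

(A=G31, B=127): row 1 → C = 169 ✓
(A=G31, B=119): rows 2, 9 → C = 160, 160 ✓
(A=G29, B=127): rows 3, 6 → C takes values {177, 176} — violation
(A=G28, B=120): row 4 → C = 172 ✓
(A=G67, B=127): rows 5, 8 → C = 161, 161 ✓
(A=G67, B=119): row 7 → C = 160 ✓
(A=G28, B=127): row 10 → C = 167 ✓
(A=G29, B=119): row 11 → C = 175 ✓
Two rows agree on AB but differ on C, so AB → C does not hold.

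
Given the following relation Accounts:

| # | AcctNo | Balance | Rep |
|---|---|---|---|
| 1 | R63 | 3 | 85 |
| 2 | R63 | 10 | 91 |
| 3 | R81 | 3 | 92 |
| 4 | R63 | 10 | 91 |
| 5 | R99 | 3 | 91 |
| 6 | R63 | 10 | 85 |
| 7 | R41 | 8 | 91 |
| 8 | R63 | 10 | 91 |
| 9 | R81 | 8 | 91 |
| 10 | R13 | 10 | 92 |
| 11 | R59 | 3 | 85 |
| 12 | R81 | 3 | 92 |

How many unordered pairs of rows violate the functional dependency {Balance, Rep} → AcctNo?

2

(Balance=3, Rep=85): violating pairs (1,11) — 1 pair.
(Balance=10, Rep=91): all 3 rows agree on AcctNo — 0 pairs.
(Balance=3, Rep=92): all 2 rows agree on AcctNo — 0 pairs.
(Balance=8, Rep=91): violating pairs (7,9) — 1 pair.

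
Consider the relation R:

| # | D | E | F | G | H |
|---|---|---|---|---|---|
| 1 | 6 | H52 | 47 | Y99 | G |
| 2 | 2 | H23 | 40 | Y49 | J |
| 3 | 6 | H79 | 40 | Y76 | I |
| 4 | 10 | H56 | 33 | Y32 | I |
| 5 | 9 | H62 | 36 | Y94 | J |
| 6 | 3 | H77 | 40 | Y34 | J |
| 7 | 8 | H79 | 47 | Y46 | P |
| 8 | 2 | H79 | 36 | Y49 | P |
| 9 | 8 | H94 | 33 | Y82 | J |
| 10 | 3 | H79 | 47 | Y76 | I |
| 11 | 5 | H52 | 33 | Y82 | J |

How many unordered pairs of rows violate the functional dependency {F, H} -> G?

(F=40, H=J): violating pairs (2,6) — 1 pair.
(F=33, H=J): all 2 rows agree on G — 0 pairs.

1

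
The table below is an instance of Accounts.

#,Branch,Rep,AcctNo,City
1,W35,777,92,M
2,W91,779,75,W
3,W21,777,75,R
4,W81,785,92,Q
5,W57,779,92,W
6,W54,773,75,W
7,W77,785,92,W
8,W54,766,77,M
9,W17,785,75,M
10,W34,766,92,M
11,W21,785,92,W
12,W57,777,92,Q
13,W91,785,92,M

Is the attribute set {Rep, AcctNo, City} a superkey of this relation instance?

No

Rows 7 and 11 have the same {Rep, AcctNo, City} value (Rep=785, AcctNo=92, City=W) but are distinct tuples, so {Rep, AcctNo, City} does not determine every attribute — not a superkey.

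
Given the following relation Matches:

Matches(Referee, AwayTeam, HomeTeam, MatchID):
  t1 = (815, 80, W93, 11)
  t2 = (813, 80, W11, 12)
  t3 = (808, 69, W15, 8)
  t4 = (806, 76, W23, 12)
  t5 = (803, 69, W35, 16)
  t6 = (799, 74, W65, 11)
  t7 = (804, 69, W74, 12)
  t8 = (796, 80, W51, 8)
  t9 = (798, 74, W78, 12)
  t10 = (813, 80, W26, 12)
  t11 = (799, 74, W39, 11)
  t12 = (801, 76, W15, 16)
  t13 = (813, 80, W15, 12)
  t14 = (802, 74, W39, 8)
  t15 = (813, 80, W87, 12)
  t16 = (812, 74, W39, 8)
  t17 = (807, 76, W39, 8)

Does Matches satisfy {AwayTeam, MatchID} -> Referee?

No

(AwayTeam=80, MatchID=11): row 1 → Referee = 815 ✓
(AwayTeam=80, MatchID=12): rows 2, 10, 13, 15 → Referee = 813, 813, 813, 813 ✓
(AwayTeam=69, MatchID=8): row 3 → Referee = 808 ✓
(AwayTeam=76, MatchID=12): row 4 → Referee = 806 ✓
(AwayTeam=69, MatchID=16): row 5 → Referee = 803 ✓
(AwayTeam=74, MatchID=11): rows 6, 11 → Referee = 799, 799 ✓
(AwayTeam=69, MatchID=12): row 7 → Referee = 804 ✓
(AwayTeam=80, MatchID=8): row 8 → Referee = 796 ✓
(AwayTeam=74, MatchID=12): row 9 → Referee = 798 ✓
(AwayTeam=76, MatchID=16): row 12 → Referee = 801 ✓
(AwayTeam=74, MatchID=8): rows 14, 16 → Referee takes values {802, 812} — violation
(AwayTeam=76, MatchID=8): row 17 → Referee = 807 ✓
Two rows agree on {AwayTeam, MatchID} but differ on Referee, so {AwayTeam, MatchID} -> Referee does not hold.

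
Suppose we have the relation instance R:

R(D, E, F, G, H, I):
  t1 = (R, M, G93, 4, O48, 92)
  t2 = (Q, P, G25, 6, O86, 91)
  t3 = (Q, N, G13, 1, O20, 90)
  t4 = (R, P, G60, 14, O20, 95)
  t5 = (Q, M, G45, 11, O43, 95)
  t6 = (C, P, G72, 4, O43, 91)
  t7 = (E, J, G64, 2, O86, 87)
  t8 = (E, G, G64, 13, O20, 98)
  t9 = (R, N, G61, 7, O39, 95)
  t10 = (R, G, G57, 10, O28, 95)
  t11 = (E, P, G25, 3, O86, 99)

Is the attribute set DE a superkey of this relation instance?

All 11 rows have distinct DE values, so DE → (all attributes) holds and DE is a superkey.

Yes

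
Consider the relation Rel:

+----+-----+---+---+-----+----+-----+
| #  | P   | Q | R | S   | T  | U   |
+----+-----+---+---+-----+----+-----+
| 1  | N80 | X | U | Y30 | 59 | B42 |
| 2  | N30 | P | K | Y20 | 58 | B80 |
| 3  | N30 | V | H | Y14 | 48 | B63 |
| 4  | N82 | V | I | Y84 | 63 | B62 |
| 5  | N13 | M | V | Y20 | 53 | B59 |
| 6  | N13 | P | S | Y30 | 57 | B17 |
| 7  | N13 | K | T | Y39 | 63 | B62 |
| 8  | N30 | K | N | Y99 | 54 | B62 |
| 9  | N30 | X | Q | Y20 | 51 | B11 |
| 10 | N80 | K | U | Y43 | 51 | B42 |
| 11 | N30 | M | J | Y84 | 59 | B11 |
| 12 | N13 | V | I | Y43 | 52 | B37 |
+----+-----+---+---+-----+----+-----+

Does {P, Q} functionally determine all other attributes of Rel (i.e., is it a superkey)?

All 12 rows have distinct {P, Q} values, so {P, Q} → (all attributes) holds and {P, Q} is a superkey.

Yes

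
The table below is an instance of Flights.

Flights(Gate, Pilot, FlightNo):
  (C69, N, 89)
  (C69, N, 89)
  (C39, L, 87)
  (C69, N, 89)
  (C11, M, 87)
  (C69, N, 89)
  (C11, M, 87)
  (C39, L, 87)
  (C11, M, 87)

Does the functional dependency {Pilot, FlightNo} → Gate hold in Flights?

Yes

(Pilot=N, FlightNo=89): 4 rows → Gate = C69, C69, C69, C69 ✓
(Pilot=L, FlightNo=87): 2 rows → Gate = C39, C39 ✓
(Pilot=M, FlightNo=87): 3 rows → Gate = C11, C11, C11 ✓
Every {Pilot, FlightNo} value is associated with a single Gate value, so {Pilot, FlightNo} → Gate holds.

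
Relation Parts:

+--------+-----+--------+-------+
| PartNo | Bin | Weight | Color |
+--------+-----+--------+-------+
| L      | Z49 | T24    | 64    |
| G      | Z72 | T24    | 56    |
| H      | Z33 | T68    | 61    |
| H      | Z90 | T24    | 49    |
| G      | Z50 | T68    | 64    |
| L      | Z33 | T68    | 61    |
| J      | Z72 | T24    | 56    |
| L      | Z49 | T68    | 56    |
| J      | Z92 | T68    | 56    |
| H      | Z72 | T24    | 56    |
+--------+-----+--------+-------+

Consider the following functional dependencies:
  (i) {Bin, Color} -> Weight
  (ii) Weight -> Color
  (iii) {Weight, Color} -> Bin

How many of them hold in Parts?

(i) {Bin, Color} -> Weight: every LHS value maps to a single RHS value — holds.
(ii) Weight -> Color: Weight=T24: 5 rows → Color takes values {64, 56, 49} — violation; Weight=T68: 5 rows → Color takes values {61, 64, 56} — violation — fails.
(iii) {Weight, Color} -> Bin: (Weight=T68, Color=56): 2 rows → Bin takes values {Z49, Z92} — violation — fails.
1 of the 3 dependencies holds.

1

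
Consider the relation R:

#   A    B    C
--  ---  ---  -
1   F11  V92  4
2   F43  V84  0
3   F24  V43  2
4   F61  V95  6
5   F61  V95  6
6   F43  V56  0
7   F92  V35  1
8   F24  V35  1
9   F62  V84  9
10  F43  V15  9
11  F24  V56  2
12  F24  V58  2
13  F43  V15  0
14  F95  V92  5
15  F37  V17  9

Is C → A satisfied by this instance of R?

C=4: row 1 → A = F11 ✓
C=0: rows 2, 6, 13 → A = F43, F43, F43 ✓
C=2: rows 3, 11, 12 → A = F24, F24, F24 ✓
C=6: rows 4, 5 → A = F61, F61 ✓
C=1: rows 7, 8 → A takes values {F92, F24} — violation
C=9: rows 9, 10, 15 → A takes values {F62, F43, F37} — violation
C=5: row 14 → A = F95 ✓
Two rows agree on C but differ on A, so C → A does not hold.

No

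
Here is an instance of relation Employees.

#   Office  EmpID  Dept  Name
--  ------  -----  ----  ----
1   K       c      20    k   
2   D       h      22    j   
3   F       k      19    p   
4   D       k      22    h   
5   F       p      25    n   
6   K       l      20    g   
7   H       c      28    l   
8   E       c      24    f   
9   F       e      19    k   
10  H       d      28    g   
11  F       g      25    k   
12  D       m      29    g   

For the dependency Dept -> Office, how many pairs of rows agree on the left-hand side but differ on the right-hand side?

Dept=20: all 2 rows agree on Office — 0 pairs.
Dept=22: all 2 rows agree on Office — 0 pairs.
Dept=19: all 2 rows agree on Office — 0 pairs.
Dept=25: all 2 rows agree on Office — 0 pairs.
Dept=28: all 2 rows agree on Office — 0 pairs.

0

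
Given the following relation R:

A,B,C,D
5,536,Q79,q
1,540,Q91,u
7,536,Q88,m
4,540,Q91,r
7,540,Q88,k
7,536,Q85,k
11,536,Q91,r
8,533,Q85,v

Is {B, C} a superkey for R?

Two distinct rows share (B=540, C=Q91), so {B, C} does not determine every attribute — not a superkey.

No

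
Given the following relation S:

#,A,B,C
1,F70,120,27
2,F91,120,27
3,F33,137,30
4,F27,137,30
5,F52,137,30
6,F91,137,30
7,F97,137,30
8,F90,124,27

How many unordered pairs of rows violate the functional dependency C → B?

2

C=27: violating pairs (1,8), (2,8) — 2 pairs.
C=30: all 5 rows agree on B — 0 pairs.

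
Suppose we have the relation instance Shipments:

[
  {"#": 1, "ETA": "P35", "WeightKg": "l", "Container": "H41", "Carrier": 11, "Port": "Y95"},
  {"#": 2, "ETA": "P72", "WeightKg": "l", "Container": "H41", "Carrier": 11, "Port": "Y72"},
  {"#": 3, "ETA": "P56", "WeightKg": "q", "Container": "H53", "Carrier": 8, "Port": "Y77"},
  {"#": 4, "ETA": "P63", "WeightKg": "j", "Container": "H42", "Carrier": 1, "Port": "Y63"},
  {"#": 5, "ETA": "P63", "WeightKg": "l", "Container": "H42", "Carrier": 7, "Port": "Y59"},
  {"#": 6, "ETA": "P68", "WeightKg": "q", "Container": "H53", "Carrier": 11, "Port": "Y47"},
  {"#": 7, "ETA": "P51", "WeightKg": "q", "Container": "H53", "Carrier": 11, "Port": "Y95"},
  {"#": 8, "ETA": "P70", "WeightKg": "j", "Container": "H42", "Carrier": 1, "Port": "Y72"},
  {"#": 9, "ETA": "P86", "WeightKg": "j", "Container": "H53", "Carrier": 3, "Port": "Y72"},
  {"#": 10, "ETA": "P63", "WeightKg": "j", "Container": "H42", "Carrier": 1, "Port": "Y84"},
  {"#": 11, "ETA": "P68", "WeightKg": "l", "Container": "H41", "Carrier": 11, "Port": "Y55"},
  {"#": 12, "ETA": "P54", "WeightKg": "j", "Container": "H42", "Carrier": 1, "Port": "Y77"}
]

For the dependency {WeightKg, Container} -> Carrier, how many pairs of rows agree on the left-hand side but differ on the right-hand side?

2

(WeightKg=l, Container=H41): all 3 rows agree on Carrier — 0 pairs.
(WeightKg=q, Container=H53): violating pairs (3,6), (3,7) — 2 pairs.
(WeightKg=j, Container=H42): all 4 rows agree on Carrier — 0 pairs.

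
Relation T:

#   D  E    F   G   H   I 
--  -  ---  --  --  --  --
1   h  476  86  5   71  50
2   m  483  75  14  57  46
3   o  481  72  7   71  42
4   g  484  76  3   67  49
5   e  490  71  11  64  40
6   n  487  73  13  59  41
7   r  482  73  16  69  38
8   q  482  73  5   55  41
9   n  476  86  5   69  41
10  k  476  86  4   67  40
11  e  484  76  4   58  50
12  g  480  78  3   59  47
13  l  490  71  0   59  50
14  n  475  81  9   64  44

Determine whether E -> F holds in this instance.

E=476: rows 1, 9, 10 → F = 86, 86, 86 ✓
E=483: row 2 → F = 75 ✓
E=481: row 3 → F = 72 ✓
E=484: rows 4, 11 → F = 76, 76 ✓
E=490: rows 5, 13 → F = 71, 71 ✓
E=487: row 6 → F = 73 ✓
E=482: rows 7, 8 → F = 73, 73 ✓
E=480: row 12 → F = 78 ✓
E=475: row 14 → F = 81 ✓
Every E value is associated with a single F value, so E -> F holds.

Yes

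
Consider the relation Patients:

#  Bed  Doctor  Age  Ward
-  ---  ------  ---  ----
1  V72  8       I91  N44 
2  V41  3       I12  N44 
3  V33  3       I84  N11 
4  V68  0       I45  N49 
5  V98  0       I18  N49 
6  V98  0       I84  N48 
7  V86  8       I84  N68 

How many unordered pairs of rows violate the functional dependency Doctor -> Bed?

4

Doctor=8: violating pairs (1,7) — 1 pair.
Doctor=3: violating pairs (2,3) — 1 pair.
Doctor=0: violating pairs (4,5), (4,6) — 2 pairs.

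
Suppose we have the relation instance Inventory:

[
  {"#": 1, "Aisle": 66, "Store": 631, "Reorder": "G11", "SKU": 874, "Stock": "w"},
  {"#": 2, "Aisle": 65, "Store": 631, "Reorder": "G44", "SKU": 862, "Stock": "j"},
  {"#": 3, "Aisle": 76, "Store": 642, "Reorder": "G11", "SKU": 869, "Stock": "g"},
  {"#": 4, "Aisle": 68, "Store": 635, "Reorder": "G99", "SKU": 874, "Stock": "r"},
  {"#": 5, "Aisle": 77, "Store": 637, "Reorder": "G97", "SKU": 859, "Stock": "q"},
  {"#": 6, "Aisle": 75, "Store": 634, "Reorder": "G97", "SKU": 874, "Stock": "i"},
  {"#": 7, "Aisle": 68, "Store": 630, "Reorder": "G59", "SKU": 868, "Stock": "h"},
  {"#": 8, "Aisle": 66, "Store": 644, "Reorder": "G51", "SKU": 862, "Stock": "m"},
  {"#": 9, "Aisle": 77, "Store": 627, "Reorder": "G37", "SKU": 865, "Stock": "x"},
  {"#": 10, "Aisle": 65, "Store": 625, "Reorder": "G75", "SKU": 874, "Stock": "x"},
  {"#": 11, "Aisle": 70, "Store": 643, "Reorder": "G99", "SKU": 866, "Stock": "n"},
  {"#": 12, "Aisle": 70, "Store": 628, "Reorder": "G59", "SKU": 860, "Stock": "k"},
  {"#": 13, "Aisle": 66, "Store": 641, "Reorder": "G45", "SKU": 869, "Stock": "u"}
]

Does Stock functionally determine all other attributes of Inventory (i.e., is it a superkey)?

No

Rows 9 and 10 have the same Stock value Stock=x but are distinct tuples, so Stock does not determine every attribute — not a superkey.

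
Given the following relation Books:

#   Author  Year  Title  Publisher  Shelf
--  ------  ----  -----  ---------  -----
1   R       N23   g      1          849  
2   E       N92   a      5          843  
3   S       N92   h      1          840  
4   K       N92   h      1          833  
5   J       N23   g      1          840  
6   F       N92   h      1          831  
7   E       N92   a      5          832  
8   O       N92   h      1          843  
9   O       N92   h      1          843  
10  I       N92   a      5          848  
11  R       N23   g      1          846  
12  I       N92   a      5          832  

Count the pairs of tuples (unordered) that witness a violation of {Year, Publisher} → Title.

0

(Year=N23, Publisher=1): all 3 rows agree on Title — 0 pairs.
(Year=N92, Publisher=5): all 4 rows agree on Title — 0 pairs.
(Year=N92, Publisher=1): all 5 rows agree on Title — 0 pairs.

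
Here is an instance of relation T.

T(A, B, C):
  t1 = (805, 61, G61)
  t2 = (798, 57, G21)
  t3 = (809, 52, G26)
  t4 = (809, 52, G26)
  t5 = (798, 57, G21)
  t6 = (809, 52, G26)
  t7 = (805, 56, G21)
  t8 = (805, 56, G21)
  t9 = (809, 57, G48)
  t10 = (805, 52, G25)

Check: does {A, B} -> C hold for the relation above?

Yes

(A=805, B=61): row 1 → C = G61 ✓
(A=798, B=57): rows 2, 5 → C = G21, G21 ✓
(A=809, B=52): rows 3, 4, 6 → C = G26, G26, G26 ✓
(A=805, B=56): rows 7, 8 → C = G21, G21 ✓
(A=809, B=57): row 9 → C = G48 ✓
(A=805, B=52): row 10 → C = G25 ✓
Every {A, B} value is associated with a single C value, so {A, B} -> C holds.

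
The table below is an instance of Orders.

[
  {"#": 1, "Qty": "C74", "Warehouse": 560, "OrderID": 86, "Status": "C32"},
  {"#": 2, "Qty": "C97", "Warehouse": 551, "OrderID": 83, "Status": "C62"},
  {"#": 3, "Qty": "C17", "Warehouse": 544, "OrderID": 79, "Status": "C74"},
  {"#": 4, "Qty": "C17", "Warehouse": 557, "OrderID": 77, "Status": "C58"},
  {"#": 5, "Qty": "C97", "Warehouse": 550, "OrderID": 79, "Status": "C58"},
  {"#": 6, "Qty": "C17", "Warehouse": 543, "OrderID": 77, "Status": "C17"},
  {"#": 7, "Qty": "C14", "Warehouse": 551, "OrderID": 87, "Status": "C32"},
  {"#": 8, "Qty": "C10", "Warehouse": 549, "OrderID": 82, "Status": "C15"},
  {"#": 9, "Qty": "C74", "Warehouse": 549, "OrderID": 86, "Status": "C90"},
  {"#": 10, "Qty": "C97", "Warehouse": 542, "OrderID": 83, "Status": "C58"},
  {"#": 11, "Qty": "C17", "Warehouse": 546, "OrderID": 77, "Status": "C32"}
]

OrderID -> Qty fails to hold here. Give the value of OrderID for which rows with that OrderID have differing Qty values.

OrderID=86: rows 1, 9 → Qty = C74, C74 ✓
OrderID=83: rows 2, 10 → Qty = C97, C97 ✓
OrderID=79: rows 3, 5 → Qty takes values {C17, C97} — violation
OrderID=77: rows 4, 6, 11 → Qty = C17, C17, C17 ✓
OrderID=87: row 7 → Qty = C14 ✓
OrderID=82: row 8 → Qty = C10 ✓
The only OrderID value with inconsistent Qty is OrderID=79.

79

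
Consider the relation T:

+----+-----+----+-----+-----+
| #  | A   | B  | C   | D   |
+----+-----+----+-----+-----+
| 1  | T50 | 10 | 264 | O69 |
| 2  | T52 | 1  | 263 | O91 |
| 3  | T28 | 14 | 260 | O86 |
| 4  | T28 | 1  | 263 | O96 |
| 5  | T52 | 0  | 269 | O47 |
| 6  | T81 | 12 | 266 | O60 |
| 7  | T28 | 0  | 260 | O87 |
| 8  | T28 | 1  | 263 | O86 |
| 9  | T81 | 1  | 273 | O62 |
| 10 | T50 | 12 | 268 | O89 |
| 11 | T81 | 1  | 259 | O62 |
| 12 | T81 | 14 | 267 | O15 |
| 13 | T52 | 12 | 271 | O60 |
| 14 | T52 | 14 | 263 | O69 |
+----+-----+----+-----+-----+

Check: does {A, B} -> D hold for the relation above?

No

(A=T50, B=10): row 1 → D = O69 ✓
(A=T52, B=1): row 2 → D = O91 ✓
(A=T28, B=14): row 3 → D = O86 ✓
(A=T28, B=1): rows 4, 8 → D takes values {O96, O86} — violation
(A=T52, B=0): row 5 → D = O47 ✓
(A=T81, B=12): row 6 → D = O60 ✓
(A=T28, B=0): row 7 → D = O87 ✓
(A=T81, B=1): rows 9, 11 → D = O62, O62 ✓
(A=T50, B=12): row 10 → D = O89 ✓
(A=T81, B=14): row 12 → D = O15 ✓
(A=T52, B=12): row 13 → D = O60 ✓
(A=T52, B=14): row 14 → D = O69 ✓
Two rows agree on {A, B} but differ on D, so {A, B} -> D does not hold.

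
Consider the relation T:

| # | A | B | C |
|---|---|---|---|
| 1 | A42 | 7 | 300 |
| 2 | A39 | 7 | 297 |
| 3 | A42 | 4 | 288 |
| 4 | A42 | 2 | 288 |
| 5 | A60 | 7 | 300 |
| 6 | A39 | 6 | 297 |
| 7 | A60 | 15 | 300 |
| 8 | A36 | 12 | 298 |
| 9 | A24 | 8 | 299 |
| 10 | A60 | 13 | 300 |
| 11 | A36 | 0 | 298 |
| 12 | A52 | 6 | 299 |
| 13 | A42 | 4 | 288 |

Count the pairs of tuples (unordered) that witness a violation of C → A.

4

C=300: violating pairs (1,5), (1,7), (1,10) — 3 pairs.
C=297: all 2 rows agree on A — 0 pairs.
C=288: all 3 rows agree on A — 0 pairs.
C=298: all 2 rows agree on A — 0 pairs.
C=299: violating pairs (9,12) — 1 pair.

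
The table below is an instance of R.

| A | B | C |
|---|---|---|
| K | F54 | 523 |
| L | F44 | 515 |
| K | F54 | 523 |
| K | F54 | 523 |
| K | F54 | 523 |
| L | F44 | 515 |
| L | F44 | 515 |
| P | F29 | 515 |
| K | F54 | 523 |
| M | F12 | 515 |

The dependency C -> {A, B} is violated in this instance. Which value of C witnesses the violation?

515

C=523: 5 rows → {A,B} = (K, F54), (K, F54), (K, F54), (K, F54), (K, F54) ✓
C=515: 5 rows → {A,B} takes values {(L, F44), (P, F29), (M, F12)} — violation
The only C value with inconsistent RHS is C=515.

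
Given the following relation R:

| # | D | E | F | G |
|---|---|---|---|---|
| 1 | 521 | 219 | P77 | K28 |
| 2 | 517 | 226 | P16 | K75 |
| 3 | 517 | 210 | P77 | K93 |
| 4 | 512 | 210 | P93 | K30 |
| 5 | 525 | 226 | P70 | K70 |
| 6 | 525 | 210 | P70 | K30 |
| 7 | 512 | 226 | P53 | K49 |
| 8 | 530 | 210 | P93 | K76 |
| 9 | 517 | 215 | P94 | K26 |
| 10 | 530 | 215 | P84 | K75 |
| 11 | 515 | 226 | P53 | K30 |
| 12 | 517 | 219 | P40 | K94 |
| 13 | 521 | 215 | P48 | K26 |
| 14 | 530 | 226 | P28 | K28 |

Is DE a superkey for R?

Yes

All 14 rows have distinct DE values, so DE → (all attributes) holds and DE is a superkey.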